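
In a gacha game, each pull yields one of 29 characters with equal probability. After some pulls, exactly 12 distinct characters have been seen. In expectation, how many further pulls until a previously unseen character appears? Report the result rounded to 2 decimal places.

Each pull yields a new character with probability (29-12)/29 = 17/29, so the wait is geometric with mean 29/17.
E = 29/17 = 1.706.

1.71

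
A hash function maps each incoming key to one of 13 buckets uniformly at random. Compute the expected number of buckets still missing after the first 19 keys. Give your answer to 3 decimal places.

2.841

For each bucket, P(unseen after 19) = (12/13)^19 = 0.2185.
By linearity of expectation, E[unseen] = 13·(12/13)^19 = 2.8409.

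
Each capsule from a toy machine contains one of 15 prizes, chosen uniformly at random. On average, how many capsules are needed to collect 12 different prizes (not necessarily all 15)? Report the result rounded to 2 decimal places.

22.27

Going from k to k+1 distinct takes a geometric number of capsules with mean 15/(15-k).
Sum over k = 0,...,11: E = 15/15 + 15/14 + 15/13 + ... + 15/5 + 15/4 = 22.273.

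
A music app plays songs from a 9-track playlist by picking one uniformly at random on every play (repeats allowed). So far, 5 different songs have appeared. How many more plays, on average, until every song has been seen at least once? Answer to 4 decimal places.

The wait to go from k to k+1 distinct songs is geometric with mean 9/(9-k).
Sum over k = 5,...,8: E = 9/4 + 9/3 + 9/2 + 9/1 = 18.75000.

18.7500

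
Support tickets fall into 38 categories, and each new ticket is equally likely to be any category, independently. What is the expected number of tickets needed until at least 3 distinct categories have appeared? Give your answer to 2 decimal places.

3.08

With k distinct categories already seen, the next new one arrives after an expected 38/(38-k) tickets.
Sum over k = 0,...,2: E = 38/38 + 38/37 + 38/36 = 3.083.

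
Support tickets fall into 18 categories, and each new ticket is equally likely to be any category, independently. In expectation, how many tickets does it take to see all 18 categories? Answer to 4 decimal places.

62.9119

After k distinct categories have appeared, the next ticket gives a new one with probability (18-k)/18, so the expected wait for the (k+1)-th is 18/(18-k).
E[T] = 18/18 + 18/17 + 18/16 + ... + 18/2 + 18/1 = 18·H_{18}.
H_{18} = 3.49511, so E[T] = 62.91195.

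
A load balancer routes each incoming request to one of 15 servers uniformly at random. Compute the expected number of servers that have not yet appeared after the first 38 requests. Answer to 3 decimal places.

For each server, P(unseen after 38) = (14/15)^38 = 0.0727.
By linearity of expectation, E[unseen] = 15·(14/15)^38 = 1.0902.

1.090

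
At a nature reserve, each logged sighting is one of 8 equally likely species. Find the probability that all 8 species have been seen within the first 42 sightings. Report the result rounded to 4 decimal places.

0.9708

Let A_i be the event that species i is missing after 42 sightings. By inclusion–exclusion on the A_i,
P(all seen) = Σ_{j=0}^{8} (-1)^j C(8,j)((8-j)/8)^42
= 1.00000 - 0.02934 + 0.00016 - 0.00000 + 0.00000 - 0.00000 + 0.00000 - 0.00000 + 0.00000
= 0.97082.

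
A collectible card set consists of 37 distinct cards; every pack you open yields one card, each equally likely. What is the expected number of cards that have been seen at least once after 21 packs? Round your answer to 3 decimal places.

For each card, P(seen in 21 packs) = 1 - (36/37)^21 = 0.4375.
By linearity of expectation, E[distinct seen] = 37·(1 - (36/37)^21) = 16.1878.

16.188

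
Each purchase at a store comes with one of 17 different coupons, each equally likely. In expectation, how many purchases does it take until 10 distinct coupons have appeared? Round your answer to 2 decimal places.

With k distinct coupons already seen, the next new one arrives after an expected 17/(17-k) purchases.
Sum over k = 0,...,9: E = 17/17 + 17/16 + 17/15 + ... + 17/9 + 17/8 = 14.394.

14.39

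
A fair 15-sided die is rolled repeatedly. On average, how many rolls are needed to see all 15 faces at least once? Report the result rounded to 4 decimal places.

49.7734

Split into phases: going from k distinct to k+1 distinct takes on average 15/(15-k) rolls.
E[T] = 15/15 + 15/14 + 15/13 + ... + 15/2 + 15/1 = 15·H_{15}.
H_{15} = 3.31823, so E[T] = 49.77343.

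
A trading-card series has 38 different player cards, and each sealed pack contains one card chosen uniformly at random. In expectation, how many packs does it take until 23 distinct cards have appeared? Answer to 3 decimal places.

34.568

Going from k to k+1 distinct takes a geometric number of packs with mean 38/(38-k).
Sum over k = 0,...,22: E = 38/38 + 38/37 + 38/36 + ... + 38/17 + 38/16 = 34.5676.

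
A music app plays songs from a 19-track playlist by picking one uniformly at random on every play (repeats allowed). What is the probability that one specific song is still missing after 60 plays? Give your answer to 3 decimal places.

On each play the fixed song fails to appear with probability 18/19.
P(still missing after 60) = (18/19)^60 = 0.0390.

0.039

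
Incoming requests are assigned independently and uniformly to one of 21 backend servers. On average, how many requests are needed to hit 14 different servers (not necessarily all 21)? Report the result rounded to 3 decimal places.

22.103

With k distinct servers already seen, the next new one arrives after an expected 21/(21-k) requests.
Sum over k = 0,...,13: E = 21/21 + 21/20 + 21/19 + ... + 21/9 + 21/8 = 22.1025.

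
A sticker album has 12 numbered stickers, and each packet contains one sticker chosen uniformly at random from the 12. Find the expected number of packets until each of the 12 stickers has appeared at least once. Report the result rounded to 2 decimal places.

Split into phases: going from k distinct to k+1 distinct takes on average 12/(12-k) packets.
E[T] = 12/12 + 12/11 + 12/10 + ... + 12/2 + 12/1 = 12·H_{12}.
H_{12} = 3.103, so E[T] = 37.239.

37.24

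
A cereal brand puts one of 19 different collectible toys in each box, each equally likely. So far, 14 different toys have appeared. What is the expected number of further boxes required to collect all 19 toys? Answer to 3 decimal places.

With k distinct toys already seen, the next new one takes an expected 19/(19-k) boxes.
Sum over k = 14,...,18: E = 19/5 + 19/4 + 19/3 + 19/2 + 19/1 = 43.3833.

43.383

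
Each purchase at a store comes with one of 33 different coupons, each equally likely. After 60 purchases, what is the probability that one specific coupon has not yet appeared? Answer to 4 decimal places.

0.1578

On each purchase the fixed coupon fails to appear with probability 32/33.
P(still missing after 60) = (32/33)^60 = 0.15782.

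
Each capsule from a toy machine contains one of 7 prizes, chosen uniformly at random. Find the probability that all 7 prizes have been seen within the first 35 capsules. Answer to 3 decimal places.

0.968

Let A_i be the event that prize i is missing after 35 capsules. By inclusion–exclusion on the A_i,
P(all seen) = Σ_{j=0}^{7} (-1)^j C(7,j)((7-j)/7)^35
= 1.0000 - 0.0318 + 0.0002 - 0.0000 + 0.0000 - 0.0000 + 0.0000 - 0.0000
= 0.9684.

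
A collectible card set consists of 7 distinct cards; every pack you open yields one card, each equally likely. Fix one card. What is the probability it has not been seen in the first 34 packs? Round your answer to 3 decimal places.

On each pack the fixed card fails to appear with probability 6/7.
P(still missing after 34) = (6/7)^34 = 0.0053.

0.005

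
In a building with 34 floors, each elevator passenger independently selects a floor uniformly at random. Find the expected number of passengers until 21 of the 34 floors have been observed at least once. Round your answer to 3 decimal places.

With k distinct floors already seen, the next new one arrives after an expected 34/(34-k) passengers.
Sum over k = 0,...,20: E = 34/34 + 34/33 + 34/32 + ... + 34/15 + 34/14 = 31.8946.

31.895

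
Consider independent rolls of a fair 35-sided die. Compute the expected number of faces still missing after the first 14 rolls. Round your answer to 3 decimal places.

For each face, P(unseen after 14) = (34/35)^14 = 0.6664.
By linearity of expectation, E[unseen] = 35·(34/35)^14 = 23.3249.

23.325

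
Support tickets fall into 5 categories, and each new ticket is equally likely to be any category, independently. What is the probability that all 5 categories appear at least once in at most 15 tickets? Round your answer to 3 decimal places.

0.829

By inclusion–exclusion over which categories are missing,
P(all seen) = Σ_{j=0}^{5} (-1)^j C(5,j)((5-j)/5)^15
= 1.0000 - 0.1759 + 0.0047 - 0.0000 + 0.0000 - 0.0000
= 0.8288.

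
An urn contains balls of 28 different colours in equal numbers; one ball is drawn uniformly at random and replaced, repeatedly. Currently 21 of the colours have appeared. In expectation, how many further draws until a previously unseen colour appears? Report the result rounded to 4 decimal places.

Each draw yields a new colour with probability (28-21)/28 = 7/28, so the wait is geometric with mean 28/7.
E = 28/7 = 4.00000.

4.0000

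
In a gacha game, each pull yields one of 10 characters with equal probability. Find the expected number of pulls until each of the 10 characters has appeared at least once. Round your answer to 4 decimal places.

After k distinct characters have appeared, the next pull gives a new one with probability (10-k)/10, so the expected wait for the (k+1)-th is 10/(10-k).
E[T] = 10/10 + 10/9 + 10/8 + ... + 10/2 + 10/1 = 10·H_{10}.
H_{10} = 2.92897, so E[T] = 29.28968.

29.2897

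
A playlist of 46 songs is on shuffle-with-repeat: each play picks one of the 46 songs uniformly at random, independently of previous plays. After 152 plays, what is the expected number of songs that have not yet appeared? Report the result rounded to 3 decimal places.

1.629

For each song, P(unseen after 152) = (45/46)^152 = 0.0354.
By linearity of expectation, E[unseen] = 46·(45/46)^152 = 1.6288.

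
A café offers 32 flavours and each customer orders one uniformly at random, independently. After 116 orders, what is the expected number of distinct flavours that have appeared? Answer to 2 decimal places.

31.20

For each flavour, P(seen in 116 orders) = 1 - (31/32)^116 = 0.975.
By linearity of expectation, E[distinct seen] = 32·(1 - (31/32)^116) = 31.195.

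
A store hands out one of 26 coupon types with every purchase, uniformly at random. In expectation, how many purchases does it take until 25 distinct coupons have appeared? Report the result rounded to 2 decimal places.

Going from k to k+1 distinct takes a geometric number of purchases with mean 26/(26-k).
Sum over k = 0,...,24: E = 26/26 + 26/25 + 26/24 + ... + 26/3 + 26/2 = 74.215.

74.21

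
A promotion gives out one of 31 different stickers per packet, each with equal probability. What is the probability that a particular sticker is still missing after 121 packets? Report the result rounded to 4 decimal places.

On each packet the fixed sticker fails to appear with probability 30/31.
P(still missing after 121) = (30/31)^121 = 0.01892.

0.0189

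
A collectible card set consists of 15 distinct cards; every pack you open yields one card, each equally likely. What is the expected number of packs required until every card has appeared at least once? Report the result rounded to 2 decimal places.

After k distinct cards have appeared, the next pack gives a new one with probability (15-k)/15, so the expected wait for the (k+1)-th is 15/(15-k).
E[T] = 15/15 + 15/14 + 15/13 + ... + 15/2 + 15/1 = 15·H_{15}.
H_{15} = 3.318, so E[T] = 49.773.

49.77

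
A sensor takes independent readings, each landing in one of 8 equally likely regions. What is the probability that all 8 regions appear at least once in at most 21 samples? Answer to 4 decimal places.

0.5793

By inclusion–exclusion over which regions are missing,
P(all seen) = Σ_{j=0}^{8} (-1)^j C(8,j)((8-j)/8)^21
= 1.00000 - 0.48446 + 0.06660 - 0.00290 + 0.00003 - 0.00000 + 0.00000 - 0.00000 + 0.00000
= 0.57927.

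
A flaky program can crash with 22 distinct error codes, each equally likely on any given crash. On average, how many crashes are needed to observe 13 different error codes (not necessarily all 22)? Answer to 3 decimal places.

Going from k to k+1 distinct takes a geometric number of crashes with mean 22/(22-k).
Sum over k = 0,...,12: E = 22/22 + 22/21 + 22/20 + ... + 22/11 + 22/10 = 18.9606.

18.961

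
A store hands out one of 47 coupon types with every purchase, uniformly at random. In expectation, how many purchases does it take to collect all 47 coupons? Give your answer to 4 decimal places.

208.5843

After k distinct coupons have appeared, the next purchase gives a new one with probability (47-k)/47, so the expected wait for the (k+1)-th is 47/(47-k).
E[T] = 47/47 + 47/46 + 47/45 + ... + 47/2 + 47/1 = 47·H_{47}.
H_{47} = 4.43796, so E[T] = 208.58430.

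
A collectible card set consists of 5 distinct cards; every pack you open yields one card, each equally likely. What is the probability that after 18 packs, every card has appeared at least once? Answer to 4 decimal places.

0.9109

Let A_i be the event that card i is missing after 18 packs. By inclusion–exclusion on the A_i,
P(all seen) = Σ_{j=0}^{5} (-1)^j C(5,j)((5-j)/5)^18
= 1.00000 - 0.09007 + 0.00102 - 0.00000 + 0.00000 - 0.00000
= 0.91094.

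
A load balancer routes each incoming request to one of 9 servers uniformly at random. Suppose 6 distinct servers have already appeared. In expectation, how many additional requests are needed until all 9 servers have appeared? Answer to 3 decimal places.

16.500

With k distinct servers already seen, the next new one takes an expected 9/(9-k) requests.
Sum over k = 6,...,8: E = 9/3 + 9/2 + 9/1 = 16.5000.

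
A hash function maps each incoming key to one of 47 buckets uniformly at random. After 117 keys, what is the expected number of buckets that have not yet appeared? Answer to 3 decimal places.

3.796

For each bucket, P(unseen after 117) = (46/47)^117 = 0.0808.
By linearity of expectation, E[unseen] = 47·(46/47)^117 = 3.7959.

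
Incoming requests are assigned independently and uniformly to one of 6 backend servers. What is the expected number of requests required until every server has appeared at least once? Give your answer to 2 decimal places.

14.70

The wait to go from k to k+1 distinct servers is geometric with mean 6/(6-k).
E[T] = 6/6 + 6/5 + 6/4 + 6/3 + 6/2 + 6/1 = 6·H_{6}.
H_{6} = 2.450, so E[T] = 14.700.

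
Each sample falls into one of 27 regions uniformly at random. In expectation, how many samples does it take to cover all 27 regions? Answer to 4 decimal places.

105.0693

The wait to go from k to k+1 distinct regions is geometric with mean 27/(27-k).
E[T] = 27/27 + 27/26 + 27/25 + ... + 27/2 + 27/1 = 27·H_{27}.
H_{27} = 3.89146, so E[T] = 105.06933.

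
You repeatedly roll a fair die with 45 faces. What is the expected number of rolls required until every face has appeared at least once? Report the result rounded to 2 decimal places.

Split into phases: going from k distinct to k+1 distinct takes on average 45/(45-k) rolls.
E[T] = 45/45 + 45/44 + 45/43 + ... + 45/2 + 45/1 = 45·H_{45}.
H_{45} = 4.395, so E[T] = 197.773.

197.77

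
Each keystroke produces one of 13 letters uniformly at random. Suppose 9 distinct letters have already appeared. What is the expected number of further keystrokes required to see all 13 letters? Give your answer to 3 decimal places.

27.083

The wait to go from k to k+1 distinct letters is geometric with mean 13/(13-k).
Sum over k = 9,...,12: E = 13/4 + 13/3 + 13/2 + 13/1 = 27.0833.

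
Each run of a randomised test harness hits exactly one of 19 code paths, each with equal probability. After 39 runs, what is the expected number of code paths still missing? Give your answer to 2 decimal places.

2.31

For each code path, P(unseen after 39) = (18/19)^39 = 0.121.
By linearity of expectation, E[unseen] = 19·(18/19)^39 = 2.307.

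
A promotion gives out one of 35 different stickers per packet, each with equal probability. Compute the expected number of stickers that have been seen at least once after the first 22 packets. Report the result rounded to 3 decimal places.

16.503

For each sticker, P(seen in 22 packets) = 1 - (34/35)^22 = 0.4715.
By linearity of expectation, E[distinct seen] = 35·(1 - (34/35)^22) = 16.5027.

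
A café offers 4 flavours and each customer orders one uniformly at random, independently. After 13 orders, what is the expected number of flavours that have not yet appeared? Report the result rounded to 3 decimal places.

0.095

For each flavour, P(unseen after 13) = (3/4)^13 = 0.0238.
By linearity of expectation, E[unseen] = 4·(3/4)^13 = 0.0950.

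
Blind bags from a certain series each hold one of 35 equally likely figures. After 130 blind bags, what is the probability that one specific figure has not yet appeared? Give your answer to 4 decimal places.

0.0231

Each blind bag misses the fixed figure with probability (35-1)/35 = 34/35, independently.
P(still missing after 130) = (34/35)^130 = 0.02309.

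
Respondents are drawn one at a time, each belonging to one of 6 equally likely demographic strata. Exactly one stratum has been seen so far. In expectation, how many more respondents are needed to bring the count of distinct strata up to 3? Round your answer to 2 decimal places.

From k distinct to k+1 distinct takes on average 6/(6-k) respondents.
Sum over k = 1,...,2: E = 6/5 + 6/4 = 2.700.

2.70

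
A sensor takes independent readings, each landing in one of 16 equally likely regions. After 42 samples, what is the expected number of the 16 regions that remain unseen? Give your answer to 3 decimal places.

For each region, P(unseen after 42) = (15/16)^42 = 0.0665.
By linearity of expectation, E[unseen] = 16·(15/16)^42 = 1.0639.

1.064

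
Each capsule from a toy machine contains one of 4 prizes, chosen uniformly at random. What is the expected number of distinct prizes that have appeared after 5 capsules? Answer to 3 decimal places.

3.051

For each prize, P(seen in 5 capsules) = 1 - (3/4)^5 = 0.7627.
By linearity of expectation, E[distinct seen] = 4·(1 - (3/4)^5) = 3.0508.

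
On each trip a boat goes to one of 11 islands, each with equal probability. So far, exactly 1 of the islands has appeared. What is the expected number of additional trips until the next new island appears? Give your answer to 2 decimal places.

Each trip yields a new island with probability (11-1)/11 = 10/11, so the wait is geometric with mean 11/10.
E = 11/10 = 1.100.

1.10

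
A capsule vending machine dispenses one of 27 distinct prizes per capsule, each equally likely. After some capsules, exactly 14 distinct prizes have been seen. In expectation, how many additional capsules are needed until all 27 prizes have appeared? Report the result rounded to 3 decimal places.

85.864

From k distinct to k+1 distinct takes on average 27/(27-k) capsules.
Sum over k = 14,...,26: E = 27/13 + 27/12 + 27/11 + ... + 27/2 + 27/1 = 85.8636.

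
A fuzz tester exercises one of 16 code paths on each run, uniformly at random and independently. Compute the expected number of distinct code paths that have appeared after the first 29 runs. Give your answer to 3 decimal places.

For each code path, P(seen in 29 runs) = 1 - (15/16)^29 = 0.8461.
By linearity of expectation, E[distinct seen] = 16·(1 - (15/16)^29) = 13.5380.

13.538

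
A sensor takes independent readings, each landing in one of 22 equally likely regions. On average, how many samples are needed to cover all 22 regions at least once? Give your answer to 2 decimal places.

81.20

Split into phases: going from k distinct to k+1 distinct takes on average 22/(22-k) samples.
E[T] = 22/22 + 22/21 + 22/20 + ... + 22/2 + 22/1 = 22·H_{22}.
H_{22} = 3.691, so E[T] = 81.198.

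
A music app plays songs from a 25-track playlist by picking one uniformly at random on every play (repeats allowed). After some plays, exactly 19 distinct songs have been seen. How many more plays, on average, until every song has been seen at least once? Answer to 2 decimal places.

With k distinct songs already seen, the next new one takes an expected 25/(25-k) plays.
Sum over k = 19,...,24: E = 25/6 + 25/5 + 25/4 + 25/3 + 25/2 + 25/1 = 61.250.

61.25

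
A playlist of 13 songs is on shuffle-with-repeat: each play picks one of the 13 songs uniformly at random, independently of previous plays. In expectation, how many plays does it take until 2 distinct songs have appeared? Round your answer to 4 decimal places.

With k distinct songs already seen, the next new one arrives after an expected 13/(13-k) plays.
Sum over k = 0,...,1: E = 13/13 + 13/12 = 2.08333.

2.0833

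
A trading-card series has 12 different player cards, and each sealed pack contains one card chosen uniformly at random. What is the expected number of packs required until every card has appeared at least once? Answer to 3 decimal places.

37.239

The wait to go from k to k+1 distinct cards is geometric with mean 12/(12-k).
E[T] = 12/12 + 12/11 + 12/10 + ... + 12/2 + 12/1 = 12·H_{12}.
H_{12} = 3.1032, so E[T] = 37.2385.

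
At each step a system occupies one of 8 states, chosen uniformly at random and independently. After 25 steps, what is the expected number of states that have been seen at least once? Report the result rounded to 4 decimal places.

7.7160

For each state, P(seen in 25 steps) = 1 - (7/8)^25 = 0.96450.
By linearity of expectation, E[distinct seen] = 8·(1 - (7/8)^25) = 7.71602.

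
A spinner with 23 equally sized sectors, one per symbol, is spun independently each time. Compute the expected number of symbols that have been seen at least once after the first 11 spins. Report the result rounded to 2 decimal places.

For each symbol, P(seen in 11 spins) = 1 - (22/23)^11 = 0.387.
By linearity of expectation, E[distinct seen] = 23·(1 - (22/23)^11) = 8.895.

8.90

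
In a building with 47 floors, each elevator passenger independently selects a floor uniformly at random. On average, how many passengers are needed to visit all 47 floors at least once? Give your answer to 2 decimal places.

208.58

Split into phases: going from k distinct to k+1 distinct takes on average 47/(47-k) passengers.
E[T] = 47/47 + 47/46 + 47/45 + ... + 47/2 + 47/1 = 47·H_{47}.
H_{47} = 4.438, so E[T] = 208.584.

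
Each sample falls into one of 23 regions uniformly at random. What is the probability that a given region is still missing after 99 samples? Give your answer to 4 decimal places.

0.0123

Each sample misses the fixed region with probability (23-1)/23 = 22/23, independently.
P(still missing after 99) = (22/23)^99 = 0.01227.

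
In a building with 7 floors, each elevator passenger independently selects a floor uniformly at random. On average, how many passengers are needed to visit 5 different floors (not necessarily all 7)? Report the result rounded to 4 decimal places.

7.6500

Going from k to k+1 distinct takes a geometric number of passengers with mean 7/(7-k).
Sum over k = 0,...,4: E = 7/7 + 7/6 + 7/5 + 7/4 + 7/3 = 7.65000.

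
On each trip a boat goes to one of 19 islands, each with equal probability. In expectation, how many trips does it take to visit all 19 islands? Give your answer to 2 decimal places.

The wait to go from k to k+1 distinct islands is geometric with mean 19/(19-k).
E[T] = 19/19 + 19/18 + 19/17 + ... + 19/2 + 19/1 = 19·H_{19}.
H_{19} = 3.548, so E[T] = 67.407.

67.41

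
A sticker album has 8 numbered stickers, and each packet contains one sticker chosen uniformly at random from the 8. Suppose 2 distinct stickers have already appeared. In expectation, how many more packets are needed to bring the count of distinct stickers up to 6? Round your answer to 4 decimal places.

The wait to go from k to k+1 distinct stickers is geometric with mean 8/(8-k).
Sum over k = 2,...,5: E = 8/6 + 8/5 + 8/4 + 8/3 = 7.60000.

7.6000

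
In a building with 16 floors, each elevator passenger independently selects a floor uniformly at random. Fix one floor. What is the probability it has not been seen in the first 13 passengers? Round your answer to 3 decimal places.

0.432

Each passenger misses the fixed floor with probability (16-1)/16 = 15/16, independently.
P(still missing after 13) = (15/16)^13 = 0.4321.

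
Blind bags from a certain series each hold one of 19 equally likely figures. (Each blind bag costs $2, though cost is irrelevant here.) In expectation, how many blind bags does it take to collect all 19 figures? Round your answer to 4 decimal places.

67.4071

After k distinct figures have appeared, the next blind bag gives a new one with probability (19-k)/19, so the expected wait for the (k+1)-th is 19/(19-k).
E[T] = 19/19 + 19/18 + 19/17 + ... + 19/2 + 19/1 = 19·H_{19}.
H_{19} = 3.54774, so E[T] = 67.40705.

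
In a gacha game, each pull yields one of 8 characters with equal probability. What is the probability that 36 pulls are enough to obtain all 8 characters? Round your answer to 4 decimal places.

0.9355

Let A_i be the event that character i is missing after 36 pulls. By inclusion–exclusion on the A_i,
P(all seen) = Σ_{j=0}^{8} (-1)^j C(8,j)((8-j)/8)^36
= 1.00000 - 0.06537 + 0.00089 - 0.00000 + 0.00000 - 0.00000 + 0.00000 - 0.00000 + 0.00000
= 0.93552.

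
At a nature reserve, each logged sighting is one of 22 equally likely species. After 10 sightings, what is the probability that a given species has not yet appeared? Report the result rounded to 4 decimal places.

On each sighting the fixed species fails to appear with probability 21/22.
P(still missing after 10) = (21/22)^10 = 0.62801.

0.6280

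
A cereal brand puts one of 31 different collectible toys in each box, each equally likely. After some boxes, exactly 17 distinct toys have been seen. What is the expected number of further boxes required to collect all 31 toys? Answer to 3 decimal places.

100.798

From k distinct to k+1 distinct takes on average 31/(31-k) boxes.
Sum over k = 17,...,30: E = 31/14 + 31/13 + 31/12 + ... + 31/2 + 31/1 = 100.7984.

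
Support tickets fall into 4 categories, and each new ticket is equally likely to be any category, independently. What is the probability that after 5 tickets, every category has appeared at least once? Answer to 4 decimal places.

0.2344

Let A_i be the event that category i is missing after 5 tickets. By inclusion–exclusion on the A_i,
P(all seen) = Σ_{j=0}^{4} (-1)^j C(4,j)((4-j)/4)^5
= 1.00000 - 0.94922 + 0.18750 - 0.00391 + 0.00000
= 0.23438.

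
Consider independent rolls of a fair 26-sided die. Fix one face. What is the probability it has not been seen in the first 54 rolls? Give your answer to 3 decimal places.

0.120

Each roll misses the fixed face with probability (26-1)/26 = 25/26, independently.
P(still missing after 54) = (25/26)^54 = 0.1203.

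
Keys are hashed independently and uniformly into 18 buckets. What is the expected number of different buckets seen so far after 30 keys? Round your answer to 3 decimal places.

14.760

For each bucket, P(seen in 30 keys) = 1 - (17/18)^30 = 0.8200.
By linearity of expectation, E[distinct seen] = 18·(1 - (17/18)^30) = 14.7599.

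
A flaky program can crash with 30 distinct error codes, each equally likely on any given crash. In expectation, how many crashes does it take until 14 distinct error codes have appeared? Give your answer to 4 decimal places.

Going from k to k+1 distinct takes a geometric number of crashes with mean 30/(30-k).
Sum over k = 0,...,13: E = 30/30 + 30/29 + 30/28 + ... + 30/18 + 30/17 = 18.42774.

18.4277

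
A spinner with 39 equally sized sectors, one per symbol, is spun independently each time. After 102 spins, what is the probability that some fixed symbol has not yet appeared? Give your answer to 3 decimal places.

On each spin the fixed symbol fails to appear with probability 38/39.
P(still missing after 102) = (38/39)^102 = 0.0707.

0.071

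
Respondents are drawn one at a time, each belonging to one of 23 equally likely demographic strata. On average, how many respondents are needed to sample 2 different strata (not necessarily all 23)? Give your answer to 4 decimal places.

With k distinct strata already seen, the next new one arrives after an expected 23/(23-k) respondents.
Sum over k = 0,...,1: E = 23/23 + 23/22 = 2.04545.

2.0455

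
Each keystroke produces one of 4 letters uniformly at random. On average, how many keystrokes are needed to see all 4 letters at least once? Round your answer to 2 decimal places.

8.33

After k distinct letters have appeared, the next keystroke gives a new one with probability (4-k)/4, so the expected wait for the (k+1)-th is 4/(4-k).
E[T] = 4/4 + 4/3 + 4/2 + 4/1 = 4·H_{4}.
H_{4} = 2.083, so E[T] = 8.333.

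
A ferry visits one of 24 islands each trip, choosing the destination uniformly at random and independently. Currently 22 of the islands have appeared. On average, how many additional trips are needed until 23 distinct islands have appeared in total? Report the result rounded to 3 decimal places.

With k distinct islands already seen, the next new one takes an expected 24/(24-k) trips.
Only the k = 22 term is needed: E = 24/2 = 12.0000.

12.000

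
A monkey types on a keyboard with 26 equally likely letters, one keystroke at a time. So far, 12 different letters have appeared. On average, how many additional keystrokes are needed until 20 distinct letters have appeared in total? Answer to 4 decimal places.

20.8406

The wait to go from k to k+1 distinct letters is geometric with mean 26/(26-k).
Sum over k = 12,...,19: E = 26/14 + 26/13 + 26/12 + ... + 26/8 + 26/7 = 20.84062.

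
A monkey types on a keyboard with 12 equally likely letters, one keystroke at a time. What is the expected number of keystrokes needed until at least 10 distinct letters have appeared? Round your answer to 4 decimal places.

19.2385

Going from k to k+1 distinct takes a geometric number of keystrokes with mean 12/(12-k).
Sum over k = 0,...,9: E = 12/12 + 12/11 + 12/10 + ... + 12/4 + 12/3 = 19.23853.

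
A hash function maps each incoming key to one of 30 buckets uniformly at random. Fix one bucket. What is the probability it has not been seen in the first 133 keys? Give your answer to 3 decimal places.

0.011

On each key the fixed bucket fails to appear with probability 29/30.
P(still missing after 133) = (29/30)^133 = 0.0110.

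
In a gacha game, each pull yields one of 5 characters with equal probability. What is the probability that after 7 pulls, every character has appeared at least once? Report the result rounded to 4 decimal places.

By inclusion–exclusion over which characters are missing,
P(all seen) = Σ_{j=0}^{5} (-1)^j C(5,j)((5-j)/5)^7
= 1.00000 - 1.04858 + 0.27994 - 0.01638 + 0.00006 - 0.00000
= 0.21504.

0.2150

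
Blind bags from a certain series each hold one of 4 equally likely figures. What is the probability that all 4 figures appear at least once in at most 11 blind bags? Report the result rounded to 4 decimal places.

By inclusion–exclusion over which figures are missing,
P(all seen) = Σ_{j=0}^{4} (-1)^j C(4,j)((4-j)/4)^11
= 1.00000 - 0.16894 + 0.00293 - 0.00000 + 0.00000
= 0.83399.

0.8340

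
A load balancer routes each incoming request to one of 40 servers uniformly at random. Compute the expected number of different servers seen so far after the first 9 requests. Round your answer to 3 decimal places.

For each server, P(seen in 9 requests) = 1 - (39/40)^9 = 0.2038.
By linearity of expectation, E[distinct seen] = 40·(1 - (39/40)^9) = 8.1506.

8.151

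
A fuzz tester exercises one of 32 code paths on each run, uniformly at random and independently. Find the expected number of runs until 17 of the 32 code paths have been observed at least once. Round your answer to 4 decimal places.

Going from k to k+1 distinct takes a geometric number of runs with mean 32/(32-k).
Sum over k = 0,...,16: E = 32/32 + 32/31 + 32/30 + ... + 32/17 + 32/16 = 23.68852.

23.6885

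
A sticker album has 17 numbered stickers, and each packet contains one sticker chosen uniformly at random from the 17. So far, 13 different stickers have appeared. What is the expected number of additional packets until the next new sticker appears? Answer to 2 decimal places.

4.25

The number of packets until the next new sticker is geometric with success probability 4/17, so its mean is 17/4.
E = 17/4 = 4.250.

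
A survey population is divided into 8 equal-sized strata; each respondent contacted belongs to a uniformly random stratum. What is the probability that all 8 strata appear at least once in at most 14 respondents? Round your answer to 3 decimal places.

Let A_i be the event that stratum i is missing after 14 respondents. By inclusion–exclusion on the A_i,
P(all seen) = Σ_{j=0}^{8} (-1)^j C(8,j)((8-j)/8)^14
= 1.0000 - 1.2337 + 0.4989 - 0.0777 + 0.0043 - 0.0001 + 0.0000 - 0.0000 + 0.0000
= 0.1917.

0.192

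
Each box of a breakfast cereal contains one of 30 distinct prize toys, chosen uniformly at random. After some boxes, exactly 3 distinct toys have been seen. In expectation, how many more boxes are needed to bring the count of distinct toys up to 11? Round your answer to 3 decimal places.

10.312

With k distinct toys already seen, the next new one takes an expected 30/(30-k) boxes.
Sum over k = 3,...,10: E = 30/27 + 30/26 + 30/25 + ... + 30/21 + 30/20 = 10.3115.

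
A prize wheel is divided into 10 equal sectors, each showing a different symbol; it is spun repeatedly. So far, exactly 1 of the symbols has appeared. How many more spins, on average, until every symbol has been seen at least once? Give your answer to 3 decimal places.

28.290

From k distinct to k+1 distinct takes on average 10/(10-k) spins.
Sum over k = 1,...,9: E = 10/9 + 10/8 + 10/7 + ... + 10/2 + 10/1 = 28.2897.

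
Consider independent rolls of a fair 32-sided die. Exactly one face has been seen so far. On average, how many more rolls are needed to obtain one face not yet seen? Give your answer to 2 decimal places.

Each roll yields a new face with probability (32-1)/32 = 31/32, so the wait is geometric with mean 32/31.
E = 32/31 = 1.032.

1.03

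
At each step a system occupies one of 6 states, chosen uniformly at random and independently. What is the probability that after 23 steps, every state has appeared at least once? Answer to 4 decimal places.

0.9108

By inclusion–exclusion over which states are missing,
P(all seen) = Σ_{j=0}^{6} (-1)^j C(6,j)((6-j)/6)^23
= 1.00000 - 0.09057 + 0.00134 - 0.00000 + 0.00000 - 0.00000 + 0.00000
= 0.91076.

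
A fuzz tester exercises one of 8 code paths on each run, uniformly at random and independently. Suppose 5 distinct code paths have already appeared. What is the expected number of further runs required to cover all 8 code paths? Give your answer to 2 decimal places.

The wait to go from k to k+1 distinct code paths is geometric with mean 8/(8-k).
Sum over k = 5,...,7: E = 8/3 + 8/2 + 8/1 = 14.667.

14.67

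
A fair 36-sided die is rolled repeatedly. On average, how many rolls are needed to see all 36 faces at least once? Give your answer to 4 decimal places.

After k distinct faces have appeared, the next roll gives a new one with probability (36-k)/36, so the expected wait for the (k+1)-th is 36/(36-k).
E[T] = 36/36 + 36/35 + 36/34 + ... + 36/2 + 36/1 = 36·H_{36}.
H_{36} = 4.17456, so E[T] = 150.28413.

150.2841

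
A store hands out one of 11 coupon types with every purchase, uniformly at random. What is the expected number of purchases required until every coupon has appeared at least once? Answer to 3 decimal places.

After k distinct coupons have appeared, the next purchase gives a new one with probability (11-k)/11, so the expected wait for the (k+1)-th is 11/(11-k).
E[T] = 11/11 + 11/10 + 11/9 + ... + 11/2 + 11/1 = 11·H_{11}.
H_{11} = 3.0199, so E[T] = 33.2187.

33.219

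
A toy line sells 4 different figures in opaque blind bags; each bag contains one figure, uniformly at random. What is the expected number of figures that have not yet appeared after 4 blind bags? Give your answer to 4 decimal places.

1.2656

For each figure, P(unseen after 4) = (3/4)^4 = 0.31641.
By linearity of expectation, E[unseen] = 4·(3/4)^4 = 1.26563.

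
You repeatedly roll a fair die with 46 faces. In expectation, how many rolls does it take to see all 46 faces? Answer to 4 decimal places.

203.1676

After k distinct faces have appeared, the next roll gives a new one with probability (46-k)/46, so the expected wait for the (k+1)-th is 46/(46-k).
E[T] = 46/46 + 46/45 + 46/44 + ... + 46/2 + 46/1 = 46·H_{46}.
H_{46} = 4.41669, so E[T] = 203.16761.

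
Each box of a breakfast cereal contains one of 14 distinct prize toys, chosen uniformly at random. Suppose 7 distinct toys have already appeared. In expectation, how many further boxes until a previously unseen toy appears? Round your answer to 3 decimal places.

The number of boxes until the next new toy is geometric with success probability 7/14, so its mean is 14/7.
E = 14/7 = 2.0000.

2.000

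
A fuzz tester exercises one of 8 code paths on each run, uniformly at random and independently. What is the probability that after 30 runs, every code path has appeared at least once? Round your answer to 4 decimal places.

0.8593

Let A_i be the event that code path i is missing after 30 runs. By inclusion–exclusion on the A_i,
P(all seen) = Σ_{j=0}^{8} (-1)^j C(8,j)((8-j)/8)^30
= 1.00000 - 0.14566 + 0.00500 - 0.00004 + 0.00000 - 0.00000 + 0.00000 - 0.00000 + 0.00000
= 0.85930.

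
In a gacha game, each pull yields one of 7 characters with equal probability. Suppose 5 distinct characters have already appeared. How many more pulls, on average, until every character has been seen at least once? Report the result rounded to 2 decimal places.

10.50

With k distinct characters already seen, the next new one takes an expected 7/(7-k) pulls.
Sum over k = 5,...,6: E = 7/2 + 7/1 = 10.500.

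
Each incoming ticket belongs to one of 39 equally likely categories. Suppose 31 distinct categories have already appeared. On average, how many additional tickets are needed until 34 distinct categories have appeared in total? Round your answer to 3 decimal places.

From k distinct to k+1 distinct takes on average 39/(39-k) tickets.
Sum over k = 31,...,33: E = 39/8 + 39/7 + 39/6 = 16.9464.

16.946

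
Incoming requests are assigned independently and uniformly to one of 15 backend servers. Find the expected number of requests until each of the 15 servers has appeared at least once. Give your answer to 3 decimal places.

49.773

After k distinct servers have appeared, the next request gives a new one with probability (15-k)/15, so the expected wait for the (k+1)-th is 15/(15-k).
E[T] = 15/15 + 15/14 + 15/13 + ... + 15/2 + 15/1 = 15·H_{15}.
H_{15} = 3.3182, so E[T] = 49.7734.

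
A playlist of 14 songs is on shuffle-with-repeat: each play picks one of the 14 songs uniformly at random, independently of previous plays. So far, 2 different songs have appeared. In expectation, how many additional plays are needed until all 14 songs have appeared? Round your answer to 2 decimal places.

The wait to go from k to k+1 distinct songs is geometric with mean 14/(14-k).
Sum over k = 2,...,13: E = 14/12 + 14/11 + 14/10 + ... + 14/2 + 14/1 = 43.445.

43.44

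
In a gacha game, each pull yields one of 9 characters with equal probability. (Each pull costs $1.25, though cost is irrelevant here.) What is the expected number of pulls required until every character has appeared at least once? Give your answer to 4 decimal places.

Split into phases: going from k distinct to k+1 distinct takes on average 9/(9-k) pulls.
E[T] = 9/9 + 9/8 + 9/7 + ... + 9/2 + 9/1 = 9·H_{9}.
H_{9} = 2.82897, so E[T] = 25.46071.

25.4607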